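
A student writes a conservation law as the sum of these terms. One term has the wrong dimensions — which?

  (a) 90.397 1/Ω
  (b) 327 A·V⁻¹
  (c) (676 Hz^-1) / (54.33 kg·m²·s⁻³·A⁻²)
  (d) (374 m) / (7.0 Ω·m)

(c)

Dimensions:
  (a) Ω⁻¹ = (V·A⁻¹)⁻¹ = kg⁻¹·m⁻²·s³·A²
  (b) A·V⁻¹ = A·(J·C⁻¹)⁻¹ = kg⁻¹·m⁻²·s³·A²
  (c) [s] / [kg·m²·s⁻³·A⁻²] = kg⁻¹·m⁻²·s⁴·A²
  (d) [m] / [kg·m³·s⁻³·A⁻²] = kg⁻¹·m⁻²·s³·A²
All reduce to kg⁻¹·m⁻²·s³·A² except (c), which is kg⁻¹·m⁻²·s⁴·A².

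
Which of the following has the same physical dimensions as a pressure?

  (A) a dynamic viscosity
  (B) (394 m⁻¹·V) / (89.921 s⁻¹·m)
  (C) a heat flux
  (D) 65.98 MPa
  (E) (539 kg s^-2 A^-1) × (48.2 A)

(D)

Reference: [pressure] = kg·m⁻¹·s⁻².
Each option:
  (A) [dynamic viscosity] = kg·m⁻¹·s⁻¹
  (B) [kg·m·s⁻³·A⁻¹] / [m·s⁻¹] = kg·s⁻²·A⁻¹
  (C) [heat flux] = kg·s⁻³
  (D) Pa = N·m⁻² = kg·m⁻¹·s⁻²  ← same
  (E) [kg·s⁻²·A⁻¹] · [A] = kg·s⁻²
Only (D) matches kg·m⁻¹·s⁻².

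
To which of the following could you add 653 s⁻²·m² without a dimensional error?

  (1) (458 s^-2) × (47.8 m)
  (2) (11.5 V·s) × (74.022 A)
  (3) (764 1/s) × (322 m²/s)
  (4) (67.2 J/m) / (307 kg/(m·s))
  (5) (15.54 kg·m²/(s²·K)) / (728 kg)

Reference: m²·s⁻².
Each option:
  (1) [s⁻²] · [m] = m·s⁻²
  (2) [kg·m²·s⁻²·A⁻¹] · [A] = kg·m²·s⁻²
  (3) [s⁻¹] · [m²·s⁻¹] = m²·s⁻²  ← same
  (4) [kg·m·s⁻²] / [kg·m⁻¹·s⁻¹] = m²·s⁻¹
  (5) [kg·m²·s⁻²·K⁻¹] / [kg] = m²·s⁻²·K⁻¹
Only (3) matches m²·s⁻².

(3)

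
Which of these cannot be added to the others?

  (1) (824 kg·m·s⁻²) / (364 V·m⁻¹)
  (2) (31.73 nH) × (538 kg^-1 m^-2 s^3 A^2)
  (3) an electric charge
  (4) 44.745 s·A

(2)

In SI base units:
  (1) [kg·m·s⁻²] / [kg·m·s⁻³·A⁻¹] = s·A
  (2) [kg·m²·s⁻²·A⁻²] · [kg⁻¹·m⁻²·s³·A²] = s
  (3) [electric charge] = s·A
  (4) A·s = s·A
All reduce to s·A except (2), which is s.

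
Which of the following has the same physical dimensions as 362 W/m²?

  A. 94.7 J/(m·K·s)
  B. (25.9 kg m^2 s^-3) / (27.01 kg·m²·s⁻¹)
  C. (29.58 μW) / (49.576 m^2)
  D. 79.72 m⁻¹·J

Reference: W·m⁻² = J·s⁻¹·m⁻² = kg·s⁻³.
Each option:
  A. J·s⁻¹·m⁻¹·K⁻¹ = N·m·s⁻¹·m⁻¹·K⁻¹ = kg·m·s⁻³·K⁻¹
  B. [kg·m²·s⁻³] / [kg·m²·s⁻¹] = s⁻²
  C. [kg·m²·s⁻³] / [m²] = kg·s⁻³  ← same
  D. J·m⁻¹ = N·m·m⁻¹ = kg·m·s⁻²
Only C. matches kg·s⁻³.

C.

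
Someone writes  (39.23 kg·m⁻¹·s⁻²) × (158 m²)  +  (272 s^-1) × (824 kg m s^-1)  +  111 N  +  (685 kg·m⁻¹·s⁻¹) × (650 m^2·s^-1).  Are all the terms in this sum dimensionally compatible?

Yes

Dimensions:
  (39.23 kg·m⁻¹·s⁻²) × (158 m²):  [kg·m⁻¹·s⁻²] · [m²] = kg·m·s⁻²
  (272 s^-1) × (824 kg m s^-1):  [s⁻¹] · [kg·m·s⁻¹] = kg·m·s⁻²
  111 N:  N = kg·m·s⁻²
  (685 kg·m⁻¹·s⁻¹) × (650 m^2·s^-1):  [kg·m⁻¹·s⁻¹] · [m²·s⁻¹] = kg·m·s⁻²
Every term reduces to kg·m·s⁻².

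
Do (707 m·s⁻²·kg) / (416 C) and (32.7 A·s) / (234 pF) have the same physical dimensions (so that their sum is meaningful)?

Expand each in SI base units:
  (707 m·s⁻²·kg) / (416 C):  [kg·m·s⁻²] / [s·A] = kg·m·s⁻³·A⁻¹
  (32.7 A·s) / (234 pF):  [s·A] / [kg⁻¹·m⁻²·s⁴·A²] = kg·m²·s⁻³·A⁻¹
kg·m·s⁻³·A⁻¹ ≠ kg·m²·s⁻³·A⁻¹, so they cannot be added.

No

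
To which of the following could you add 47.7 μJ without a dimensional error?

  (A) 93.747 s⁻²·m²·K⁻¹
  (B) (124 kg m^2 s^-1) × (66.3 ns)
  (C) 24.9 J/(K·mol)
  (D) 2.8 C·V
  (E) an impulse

Reference: J = N·m = kg·m²·s⁻².
Each option:
  (A) m²·s⁻²·K⁻¹
  (B) [kg·m²·s⁻¹] · [s] = kg·m²
  (C) J·mol⁻¹·K⁻¹ = N·m·mol⁻¹·K⁻¹ = kg·m²·s⁻²·K⁻¹·mol⁻¹
  (D) C·V = s·A·J·C⁻¹ = kg·m²·s⁻²  ← same
  (E) [impulse] = kg·m·s⁻¹
Only (D) matches kg·m²·s⁻².

(D)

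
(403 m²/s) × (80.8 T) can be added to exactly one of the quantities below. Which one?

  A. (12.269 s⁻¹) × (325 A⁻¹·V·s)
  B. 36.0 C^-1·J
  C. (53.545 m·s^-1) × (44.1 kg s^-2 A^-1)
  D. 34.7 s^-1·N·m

Reference: [m²·s⁻¹] · [kg·s⁻²·A⁻¹] = kg·m²·s⁻³·A⁻¹.
Each option:
  A. [s⁻¹] · [kg·m²·s⁻²·A⁻²] = kg·m²·s⁻³·A⁻²
  B. J·C⁻¹ = N·m·(s·A)⁻¹ = kg·m²·s⁻³·A⁻¹  ← same
  C. [m·s⁻¹] · [kg·s⁻²·A⁻¹] = kg·m·s⁻³·A⁻¹
  D. N·m·s⁻¹ = kg·m·s⁻²·m·s⁻¹ = kg·m²·s⁻³
Only B. matches kg·m²·s⁻³·A⁻¹.

B.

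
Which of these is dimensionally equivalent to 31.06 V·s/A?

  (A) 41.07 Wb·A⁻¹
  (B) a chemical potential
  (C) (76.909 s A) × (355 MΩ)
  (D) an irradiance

(A)

Reference: V·s·A⁻¹ = J·C⁻¹·s·A⁻¹ = kg·m²·s⁻²·A⁻².
Each option:
  (A) Wb·A⁻¹ = V·s·A⁻¹ = kg·m²·s⁻²·A⁻²  ← same
  (B) [chemical potential] = kg·m²·s⁻²·mol⁻¹
  (C) [s·A] · [kg·m²·s⁻³·A⁻²] = kg·m²·s⁻²·A⁻¹
  (D) [irradiance] = kg·s⁻³
Only (A) matches kg·m²·s⁻²·A⁻².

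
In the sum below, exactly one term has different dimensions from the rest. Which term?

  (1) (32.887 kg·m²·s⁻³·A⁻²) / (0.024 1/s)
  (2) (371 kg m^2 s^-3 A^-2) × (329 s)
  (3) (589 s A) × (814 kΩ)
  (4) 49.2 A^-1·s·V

(3)

In SI base units:
  (1) [kg·m²·s⁻³·A⁻²] / [s⁻¹] = kg·m²·s⁻²·A⁻²
  (2) [kg·m²·s⁻³·A⁻²] · [s] = kg·m²·s⁻²·A⁻²
  (3) [s·A] · [kg·m²·s⁻³·A⁻²] = kg·m²·s⁻²·A⁻¹
  (4) V·s·A⁻¹ = J·C⁻¹·s·A⁻¹ = kg·m²·s⁻²·A⁻²
All reduce to kg·m²·s⁻²·A⁻² except (3), which is kg·m²·s⁻²·A⁻¹.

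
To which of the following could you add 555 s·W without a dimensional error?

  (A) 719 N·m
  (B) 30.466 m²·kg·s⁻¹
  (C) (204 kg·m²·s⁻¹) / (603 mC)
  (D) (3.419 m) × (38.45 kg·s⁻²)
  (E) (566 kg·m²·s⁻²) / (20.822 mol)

Reference: W·s = J·s⁻¹·s = kg·m²·s⁻².
Each option:
  (A) N·m = kg·m·s⁻²·m = kg·m²·s⁻²  ← same
  (B) kg·m²·s⁻¹
  (C) [kg·m²·s⁻¹] / [s·A] = kg·m²·s⁻²·A⁻¹
  (D) [m] · [kg·s⁻²] = kg·m·s⁻²
  (E) [kg·m²·s⁻²] / [mol] = kg·m²·s⁻²·mol⁻¹
Only (A) matches kg·m²·s⁻².

(A)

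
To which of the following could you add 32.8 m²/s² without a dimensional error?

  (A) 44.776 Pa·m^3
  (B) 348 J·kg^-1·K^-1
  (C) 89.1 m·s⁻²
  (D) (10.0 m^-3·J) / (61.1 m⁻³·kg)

(D)

Reference: m²·s⁻².
Each option:
  (A) Pa·m³ = N·m⁻²·m³ = kg·m²·s⁻²
  (B) J·kg⁻¹·K⁻¹ = N·m·kg⁻¹·K⁻¹ = m²·s⁻²·K⁻¹
  (C) m·s⁻²
  (D) [kg·m⁻¹·s⁻²] / [kg·m⁻³] = m²·s⁻²  ← same
Only (D) matches m²·s⁻².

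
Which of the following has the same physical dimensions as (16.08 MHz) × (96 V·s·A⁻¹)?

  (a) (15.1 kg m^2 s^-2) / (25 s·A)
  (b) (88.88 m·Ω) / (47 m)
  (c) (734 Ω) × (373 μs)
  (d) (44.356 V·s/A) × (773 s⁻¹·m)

Reference: [s⁻¹] · [kg·m²·s⁻²·A⁻²] = kg·m²·s⁻³·A⁻².
Each option:
  (a) [kg·m²·s⁻²] / [s·A] = kg·m²·s⁻³·A⁻¹
  (b) [kg·m³·s⁻³·A⁻²] / [m] = kg·m²·s⁻³·A⁻²  ← same
  (c) [kg·m²·s⁻³·A⁻²] · [s] = kg·m²·s⁻²·A⁻²
  (d) [kg·m²·s⁻²·A⁻²] · [m·s⁻¹] = kg·m³·s⁻³·A⁻²
Only (b) matches kg·m²·s⁻³·A⁻².

(b)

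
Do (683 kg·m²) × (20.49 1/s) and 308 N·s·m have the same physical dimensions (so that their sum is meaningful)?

Yes

Dimensions:
  (683 kg·m²) × (20.49 1/s):  [kg·m²] · [s⁻¹] = kg·m²·s⁻¹
  308 N·s·m:  N·m·s = kg·m·s⁻²·m·s = kg·m²·s⁻¹
Both are kg·m²·s⁻¹, so they have the same dimensions and can be added.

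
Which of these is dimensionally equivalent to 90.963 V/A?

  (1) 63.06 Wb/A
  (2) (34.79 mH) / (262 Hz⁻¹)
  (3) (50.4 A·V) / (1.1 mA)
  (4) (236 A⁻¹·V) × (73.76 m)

Reference: V·A⁻¹ = J·C⁻¹·A⁻¹ = kg·m²·s⁻³·A⁻².
Each option:
  (1) Wb·A⁻¹ = V·s·A⁻¹ = kg·m²·s⁻²·A⁻²
  (2) [kg·m²·s⁻²·A⁻²] / [s] = kg·m²·s⁻³·A⁻²  ← same
  (3) [kg·m²·s⁻³] / [A] = kg·m²·s⁻³·A⁻¹
  (4) [kg·m²·s⁻³·A⁻²] · [m] = kg·m³·s⁻³·A⁻²
Only (2) matches kg·m²·s⁻³·A⁻².

(2)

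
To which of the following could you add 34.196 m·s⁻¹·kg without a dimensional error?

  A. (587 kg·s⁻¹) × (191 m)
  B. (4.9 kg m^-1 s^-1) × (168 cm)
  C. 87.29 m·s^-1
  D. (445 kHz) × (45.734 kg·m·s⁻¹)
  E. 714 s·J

A.

Reference: kg·m·s⁻¹.
Each option:
  A. [kg·s⁻¹] · [m] = kg·m·s⁻¹  ← same
  B. [kg·m⁻¹·s⁻¹] · [m] = kg·s⁻¹
  C. m·s⁻¹
  D. [s⁻¹] · [kg·m·s⁻¹] = kg·m·s⁻²
  E. J·s = N·m·s = kg·m²·s⁻¹
Only A. matches kg·m·s⁻¹.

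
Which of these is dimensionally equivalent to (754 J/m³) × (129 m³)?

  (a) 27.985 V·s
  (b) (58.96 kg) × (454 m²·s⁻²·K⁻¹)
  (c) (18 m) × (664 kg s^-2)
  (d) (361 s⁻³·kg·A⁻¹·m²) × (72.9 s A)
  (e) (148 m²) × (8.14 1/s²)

Reference: [kg·m⁻¹·s⁻²] · [m³] = kg·m²·s⁻².
Each option:
  (a) V·s = J·C⁻¹·s = kg·m²·s⁻²·A⁻¹
  (b) [kg] · [m²·s⁻²·K⁻¹] = kg·m²·s⁻²·K⁻¹
  (c) [m] · [kg·s⁻²] = kg·m·s⁻²
  (d) [kg·m²·s⁻³·A⁻¹] · [s·A] = kg·m²·s⁻²  ← same
  (e) [m²] · [s⁻²] = m²·s⁻²
Only (d) matches kg·m²·s⁻².

(d)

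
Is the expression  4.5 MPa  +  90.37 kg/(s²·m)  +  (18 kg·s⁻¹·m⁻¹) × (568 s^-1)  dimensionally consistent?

Yes

Dimensions:
  4.5 MPa:  Pa = N·m⁻² = kg·m⁻¹·s⁻²
  90.37 kg/(s²·m):  kg·m⁻¹·s⁻²
  (18 kg·s⁻¹·m⁻¹) × (568 s^-1):  [kg·m⁻¹·s⁻¹] · [s⁻¹] = kg·m⁻¹·s⁻²
Every term reduces to kg·m⁻¹·s⁻².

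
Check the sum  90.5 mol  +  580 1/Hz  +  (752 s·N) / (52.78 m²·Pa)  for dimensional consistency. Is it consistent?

No

In SI base units:
  90.5 mol:  mol
  580 1/Hz:  Hz⁻¹ = (s⁻¹)⁻¹ = s
  (752 s·N) / (52.78 m²·Pa):  [kg·m·s⁻¹] / [kg·m·s⁻²] = s
The terms do not share a single dimension (mol vs s).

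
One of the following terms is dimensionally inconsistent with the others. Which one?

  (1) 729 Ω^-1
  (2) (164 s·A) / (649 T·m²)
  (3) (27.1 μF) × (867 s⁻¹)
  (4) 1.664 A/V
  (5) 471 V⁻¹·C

(5)

In SI base units:
  (1) Ω⁻¹ = (V·A⁻¹)⁻¹ = kg⁻¹·m⁻²·s³·A²
  (2) [s·A] / [kg·m²·s⁻²·A⁻¹] = kg⁻¹·m⁻²·s³·A²
  (3) [kg⁻¹·m⁻²·s⁴·A²] · [s⁻¹] = kg⁻¹·m⁻²·s³·A²
  (4) A·V⁻¹ = A·(J·C⁻¹)⁻¹ = kg⁻¹·m⁻²·s³·A²
  (5) C·V⁻¹ = s·A·(J·C⁻¹)⁻¹ = kg⁻¹·m⁻²·s⁴·A²
All reduce to kg⁻¹·m⁻²·s³·A² except (5), which is kg⁻¹·m⁻²·s⁴·A².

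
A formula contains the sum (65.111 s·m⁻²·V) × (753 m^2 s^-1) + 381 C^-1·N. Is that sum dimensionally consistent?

In SI base units:
  (65.111 s·m⁻²·V) × (753 m^2 s^-1):  [kg·s⁻²·A⁻¹] · [m²·s⁻¹] = kg·m²·s⁻³·A⁻¹
  381 C^-1·N:  N·C⁻¹ = kg·m·s⁻²·(s·A)⁻¹ = kg·m·s⁻³·A⁻¹
kg·m²·s⁻³·A⁻¹ ≠ kg·m·s⁻³·A⁻¹, so they cannot be added.

No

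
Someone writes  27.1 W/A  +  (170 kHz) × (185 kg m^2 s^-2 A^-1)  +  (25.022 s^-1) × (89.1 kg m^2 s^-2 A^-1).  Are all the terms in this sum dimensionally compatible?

Yes

Expand each in SI base units:
  27.1 W/A:  W·A⁻¹ = J·s⁻¹·A⁻¹ = kg·m²·s⁻³·A⁻¹
  (170 kHz) × (185 kg m^2 s^-2 A^-1):  [s⁻¹] · [kg·m²·s⁻²·A⁻¹] = kg·m²·s⁻³·A⁻¹
  (25.022 s^-1) × (89.1 kg m^2 s^-2 A^-1):  [s⁻¹] · [kg·m²·s⁻²·A⁻¹] = kg·m²·s⁻³·A⁻¹
Every term reduces to kg·m²·s⁻³·A⁻¹.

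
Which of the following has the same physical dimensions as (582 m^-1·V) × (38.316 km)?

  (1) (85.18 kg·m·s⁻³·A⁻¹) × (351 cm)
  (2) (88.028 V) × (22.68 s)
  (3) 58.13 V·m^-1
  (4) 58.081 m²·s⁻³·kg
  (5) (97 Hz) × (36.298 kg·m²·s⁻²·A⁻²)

Reference: [kg·m·s⁻³·A⁻¹] · [m] = kg·m²·s⁻³·A⁻¹.
Each option:
  (1) [kg·m·s⁻³·A⁻¹] · [m] = kg·m²·s⁻³·A⁻¹  ← same
  (2) [kg·m²·s⁻³·A⁻¹] · [s] = kg·m²·s⁻²·A⁻¹
  (3) V·m⁻¹ = J·C⁻¹·m⁻¹ = kg·m·s⁻³·A⁻¹
  (4) kg·m²·s⁻³
  (5) [s⁻¹] · [kg·m²·s⁻²·A⁻²] = kg·m²·s⁻³·A⁻²
Only (1) matches kg·m²·s⁻³·A⁻¹.

(1)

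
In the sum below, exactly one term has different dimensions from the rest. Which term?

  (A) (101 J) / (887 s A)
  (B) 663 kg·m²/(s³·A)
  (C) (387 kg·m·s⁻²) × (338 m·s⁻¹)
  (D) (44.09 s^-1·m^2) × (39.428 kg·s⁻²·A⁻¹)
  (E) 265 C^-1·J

Expand each in SI base units:
  (A) [kg·m²·s⁻²] / [s·A] = kg·m²·s⁻³·A⁻¹
  (B) kg·m²·s⁻³·A⁻¹
  (C) [kg·m·s⁻²] · [m·s⁻¹] = kg·m²·s⁻³
  (D) [m²·s⁻¹] · [kg·s⁻²·A⁻¹] = kg·m²·s⁻³·A⁻¹
  (E) J·C⁻¹ = N·m·(s·A)⁻¹ = kg·m²·s⁻³·A⁻¹
All reduce to kg·m²·s⁻³·A⁻¹ except (C), which is kg·m²·s⁻³.

(C)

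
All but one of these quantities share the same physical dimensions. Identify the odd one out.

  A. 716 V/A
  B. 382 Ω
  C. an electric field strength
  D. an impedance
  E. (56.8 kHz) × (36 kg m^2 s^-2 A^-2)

Dimensions:
  A. V·A⁻¹ = J·C⁻¹·A⁻¹ = kg·m²·s⁻³·A⁻²
  B. Ω = V·A⁻¹ = kg·m²·s⁻³·A⁻²
  C. [electric field strength] = kg·m·s⁻³·A⁻¹
  D. [impedance] = kg·m²·s⁻³·A⁻²
  E. [s⁻¹] · [kg·m²·s⁻²·A⁻²] = kg·m²·s⁻³·A⁻²
All reduce to kg·m²·s⁻³·A⁻² except C., which is kg·m·s⁻³·A⁻¹.

C.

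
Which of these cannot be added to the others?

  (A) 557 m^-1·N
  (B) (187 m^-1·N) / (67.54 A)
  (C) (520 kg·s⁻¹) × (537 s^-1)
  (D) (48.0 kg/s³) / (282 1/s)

(B)

In SI base units:
  (A) N·m⁻¹ = kg·m·s⁻²·m⁻¹ = kg·s⁻²
  (B) [kg·s⁻²] / [A] = kg·s⁻²·A⁻¹
  (C) [kg·s⁻¹] · [s⁻¹] = kg·s⁻²
  (D) [kg·s⁻³] / [s⁻¹] = kg·s⁻²
All reduce to kg·s⁻² except (B), which is kg·s⁻²·A⁻¹.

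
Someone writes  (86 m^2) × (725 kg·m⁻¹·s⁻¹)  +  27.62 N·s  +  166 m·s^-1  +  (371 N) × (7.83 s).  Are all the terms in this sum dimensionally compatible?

Reduce each to base SI dimensions:
  (86 m^2) × (725 kg·m⁻¹·s⁻¹):  [m²] · [kg·m⁻¹·s⁻¹] = kg·m·s⁻¹
  27.62 N·s:  N·s = kg·m·s⁻²·s = kg·m·s⁻¹
  166 m·s^-1:  m·s⁻¹
  (371 N) × (7.83 s):  [kg·m·s⁻²] · [s] = kg·m·s⁻¹
The terms do not share a single dimension (kg·m·s⁻¹ vs m·s⁻¹).

No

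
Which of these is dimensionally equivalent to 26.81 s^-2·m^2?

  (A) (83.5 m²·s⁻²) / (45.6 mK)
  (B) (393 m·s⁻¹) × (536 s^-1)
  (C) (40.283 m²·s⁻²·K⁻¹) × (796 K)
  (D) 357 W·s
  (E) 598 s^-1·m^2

Reference: m²·s⁻².
Each option:
  (A) [m²·s⁻²] / [K] = m²·s⁻²·K⁻¹
  (B) [m·s⁻¹] · [s⁻¹] = m·s⁻²
  (C) [m²·s⁻²·K⁻¹] · [K] = m²·s⁻²  ← same
  (D) W·s = J·s⁻¹·s = kg·m²·s⁻²
  (E) m²·s⁻¹
Only (C) matches m²·s⁻².

(C)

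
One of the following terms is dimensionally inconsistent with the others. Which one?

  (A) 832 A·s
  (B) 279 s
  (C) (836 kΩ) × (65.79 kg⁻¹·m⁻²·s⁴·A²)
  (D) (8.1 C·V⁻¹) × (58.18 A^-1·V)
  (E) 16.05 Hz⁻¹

In SI base units:
  (A) A·s = s·A
  (B) s
  (C) [kg·m²·s⁻³·A⁻²] · [kg⁻¹·m⁻²·s⁴·A²] = s
  (D) [kg⁻¹·m⁻²·s⁴·A²] · [kg·m²·s⁻³·A⁻²] = s
  (E) Hz⁻¹ = (s⁻¹)⁻¹ = s
All reduce to s except (A), which is s·A.

(A)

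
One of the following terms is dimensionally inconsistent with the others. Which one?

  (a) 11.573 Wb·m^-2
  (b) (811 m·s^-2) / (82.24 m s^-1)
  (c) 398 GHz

(a)

Expand each in SI base units:
  (a) Wb·m⁻² = V·s·m⁻² = kg·s⁻²·A⁻¹
  (b) [m·s⁻²] / [m·s⁻¹] = s⁻¹
  (c) Hz = s⁻¹
All reduce to s⁻¹ except (a), which is kg·s⁻²·A⁻¹.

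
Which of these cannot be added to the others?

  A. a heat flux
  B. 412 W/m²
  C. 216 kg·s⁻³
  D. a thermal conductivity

Expand each in SI base units:
  A. [heat flux] = kg·s⁻³
  B. W·m⁻² = J·s⁻¹·m⁻² = kg·s⁻³
  C. kg·s⁻³
  D. [thermal conductivity] = kg·m·s⁻³·K⁻¹
All reduce to kg·s⁻³ except D., which is kg·m·s⁻³·K⁻¹.

D.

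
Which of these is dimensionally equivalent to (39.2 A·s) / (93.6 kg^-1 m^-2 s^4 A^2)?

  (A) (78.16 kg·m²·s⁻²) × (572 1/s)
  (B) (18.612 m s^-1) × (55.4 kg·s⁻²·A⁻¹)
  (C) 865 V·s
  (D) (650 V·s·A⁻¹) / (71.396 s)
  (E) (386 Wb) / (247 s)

(E)

Reference: [s·A] / [kg⁻¹·m⁻²·s⁴·A²] = kg·m²·s⁻³·A⁻¹.
Each option:
  (A) [kg·m²·s⁻²] · [s⁻¹] = kg·m²·s⁻³
  (B) [m·s⁻¹] · [kg·s⁻²·A⁻¹] = kg·m·s⁻³·A⁻¹
  (C) V·s = J·C⁻¹·s = kg·m²·s⁻²·A⁻¹
  (D) [kg·m²·s⁻²·A⁻²] / [s] = kg·m²·s⁻³·A⁻²
  (E) [kg·m²·s⁻²·A⁻¹] / [s] = kg·m²·s⁻³·A⁻¹  ← same
Only (E) matches kg·m²·s⁻³·A⁻¹.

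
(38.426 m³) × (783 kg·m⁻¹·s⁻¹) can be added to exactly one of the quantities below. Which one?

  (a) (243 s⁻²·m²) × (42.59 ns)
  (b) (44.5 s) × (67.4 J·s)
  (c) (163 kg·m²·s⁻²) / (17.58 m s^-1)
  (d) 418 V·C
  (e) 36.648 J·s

(e)

Reference: [m³] · [kg·m⁻¹·s⁻¹] = kg·m²·s⁻¹.
Each option:
  (a) [m²·s⁻²] · [s] = m²·s⁻¹
  (b) [s] · [kg·m²·s⁻¹] = kg·m²
  (c) [kg·m²·s⁻²] / [m·s⁻¹] = kg·m·s⁻¹
  (d) C·V = s·A·J·C⁻¹ = kg·m²·s⁻²
  (e) J·s = N·m·s = kg·m²·s⁻¹  ← same
Only (e) matches kg·m²·s⁻¹.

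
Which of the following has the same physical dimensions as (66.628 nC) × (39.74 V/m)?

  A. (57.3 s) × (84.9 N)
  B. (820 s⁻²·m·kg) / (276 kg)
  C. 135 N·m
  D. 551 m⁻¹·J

Reference: [s·A] · [kg·m·s⁻³·A⁻¹] = kg·m·s⁻².
Each option:
  A. [s] · [kg·m·s⁻²] = kg·m·s⁻¹
  B. [kg·m·s⁻²] / [kg] = m·s⁻²
  C. N·m = kg·m·s⁻²·m = kg·m²·s⁻²
  D. J·m⁻¹ = N·m·m⁻¹ = kg·m·s⁻²  ← same
Only D. matches kg·m·s⁻².

D.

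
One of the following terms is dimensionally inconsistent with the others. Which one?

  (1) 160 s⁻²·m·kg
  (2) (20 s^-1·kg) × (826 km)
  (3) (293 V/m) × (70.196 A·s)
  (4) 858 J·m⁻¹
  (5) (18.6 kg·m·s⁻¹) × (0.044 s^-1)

(2)

Work out the base dimensions of each:
  (1) kg·m·s⁻²
  (2) [kg·s⁻¹] · [m] = kg·m·s⁻¹
  (3) [kg·m·s⁻³·A⁻¹] · [s·A] = kg·m·s⁻²
  (4) J·m⁻¹ = N·m·m⁻¹ = kg·m·s⁻²
  (5) [kg·m·s⁻¹] · [s⁻¹] = kg·m·s⁻²
All reduce to kg·m·s⁻² except (2), which is kg·m·s⁻¹.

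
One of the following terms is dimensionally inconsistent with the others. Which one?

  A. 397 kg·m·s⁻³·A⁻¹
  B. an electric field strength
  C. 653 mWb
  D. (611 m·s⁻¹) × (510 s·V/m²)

C.

In SI base units:
  A. kg·m·s⁻³·A⁻¹
  B. [electric field strength] = kg·m·s⁻³·A⁻¹
  C. Wb = V·s = kg·m²·s⁻²·A⁻¹
  D. [m·s⁻¹] · [kg·s⁻²·A⁻¹] = kg·m·s⁻³·A⁻¹
All reduce to kg·m·s⁻³·A⁻¹ except C., which is kg·m²·s⁻²·A⁻¹.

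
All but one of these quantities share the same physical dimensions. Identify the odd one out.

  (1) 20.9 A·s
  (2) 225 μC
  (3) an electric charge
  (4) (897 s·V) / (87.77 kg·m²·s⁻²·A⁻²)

(4)

Work out the base dimensions of each:
  (1) A·s = s·A
  (2) C = s·A
  (3) [electric charge] = s·A
  (4) [kg·m²·s⁻²·A⁻¹] / [kg·m²·s⁻²·A⁻²] = A
All reduce to s·A except (4), which is A.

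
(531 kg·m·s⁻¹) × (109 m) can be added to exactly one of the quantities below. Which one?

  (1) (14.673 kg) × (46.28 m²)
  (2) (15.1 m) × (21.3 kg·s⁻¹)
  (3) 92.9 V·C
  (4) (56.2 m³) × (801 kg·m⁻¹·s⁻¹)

(4)

Reference: [kg·m·s⁻¹] · [m] = kg·m²·s⁻¹.
Each option:
  (1) [kg] · [m²] = kg·m²
  (2) [m] · [kg·s⁻¹] = kg·m·s⁻¹
  (3) C·V = s·A·J·C⁻¹ = kg·m²·s⁻²
  (4) [m³] · [kg·m⁻¹·s⁻¹] = kg·m²·s⁻¹  ← same
Only (4) matches kg·m²·s⁻¹.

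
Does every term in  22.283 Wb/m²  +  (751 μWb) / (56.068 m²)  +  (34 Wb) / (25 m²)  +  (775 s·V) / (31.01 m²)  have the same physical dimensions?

Expand each in SI base units:
  22.283 Wb/m²:  Wb·m⁻² = V·s·m⁻² = kg·s⁻²·A⁻¹
  (751 μWb) / (56.068 m²):  [kg·m²·s⁻²·A⁻¹] / [m²] = kg·s⁻²·A⁻¹
  (34 Wb) / (25 m²):  [kg·m²·s⁻²·A⁻¹] / [m²] = kg·s⁻²·A⁻¹
  (775 s·V) / (31.01 m²):  [kg·m²·s⁻²·A⁻¹] / [m²] = kg·s⁻²·A⁻¹
Every term reduces to kg·s⁻²·A⁻¹.

Yes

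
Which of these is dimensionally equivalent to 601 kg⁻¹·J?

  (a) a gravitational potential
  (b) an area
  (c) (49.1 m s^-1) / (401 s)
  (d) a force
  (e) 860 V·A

Reference: J·kg⁻¹ = N·m·kg⁻¹ = m²·s⁻².
Each option:
  (a) [gravitational potential] = m²·s⁻²  ← same
  (b) [area] = m²
  (c) [m·s⁻¹] / [s] = m·s⁻²
  (d) [force] = kg·m·s⁻²
  (e) V·A = J·C⁻¹·A = kg·m²·s⁻³
Only (a) matches m²·s⁻².

(a)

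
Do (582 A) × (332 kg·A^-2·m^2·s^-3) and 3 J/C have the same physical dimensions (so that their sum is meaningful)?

Yes

Work out the base dimensions of each:
  (582 A) × (332 kg·A^-2·m^2·s^-3):  [A] · [kg·m²·s⁻³·A⁻²] = kg·m²·s⁻³·A⁻¹
  3 J/C:  J·C⁻¹ = N·m·(s·A)⁻¹ = kg·m²·s⁻³·A⁻¹
Both are kg·m²·s⁻³·A⁻¹, so they have the same dimensions and can be added.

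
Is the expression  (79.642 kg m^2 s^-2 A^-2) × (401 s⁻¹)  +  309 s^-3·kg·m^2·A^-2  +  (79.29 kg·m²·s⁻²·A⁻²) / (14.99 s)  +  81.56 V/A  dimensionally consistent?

Yes

Dimensions:
  (79.642 kg m^2 s^-2 A^-2) × (401 s⁻¹):  [kg·m²·s⁻²·A⁻²] · [s⁻¹] = kg·m²·s⁻³·A⁻²
  309 s^-3·kg·m^2·A^-2:  kg·m²·s⁻³·A⁻²
  (79.29 kg·m²·s⁻²·A⁻²) / (14.99 s):  [kg·m²·s⁻²·A⁻²] / [s] = kg·m²·s⁻³·A⁻²
  81.56 V/A:  V·A⁻¹ = J·C⁻¹·A⁻¹ = kg·m²·s⁻³·A⁻²
Every term reduces to kg·m²·s⁻³·A⁻².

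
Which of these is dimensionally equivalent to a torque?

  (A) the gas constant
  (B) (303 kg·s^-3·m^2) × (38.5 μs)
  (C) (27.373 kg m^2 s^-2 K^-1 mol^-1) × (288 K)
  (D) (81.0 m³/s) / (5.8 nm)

(B)

Reference: [torque] = kg·m²·s⁻².
Each option:
  (A) [gas constant] = kg·m²·s⁻²·K⁻¹·mol⁻¹
  (B) [kg·m²·s⁻³] · [s] = kg·m²·s⁻²  ← same
  (C) [kg·m²·s⁻²·K⁻¹·mol⁻¹] · [K] = kg·m²·s⁻²·mol⁻¹
  (D) [m³·s⁻¹] / [m] = m²·s⁻¹
Only (B) matches kg·m²·s⁻².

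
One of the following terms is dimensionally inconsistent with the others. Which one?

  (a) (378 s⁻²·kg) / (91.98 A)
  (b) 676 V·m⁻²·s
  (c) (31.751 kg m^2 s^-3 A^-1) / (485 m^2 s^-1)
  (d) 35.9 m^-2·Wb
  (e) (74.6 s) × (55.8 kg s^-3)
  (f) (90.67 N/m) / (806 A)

Reduce each to base SI dimensions:
  (a) [kg·s⁻²] / [A] = kg·s⁻²·A⁻¹
  (b) V·s·m⁻² = J·C⁻¹·s·m⁻² = kg·s⁻²·A⁻¹
  (c) [kg·m²·s⁻³·A⁻¹] / [m²·s⁻¹] = kg·s⁻²·A⁻¹
  (d) Wb·m⁻² = V·s·m⁻² = kg·s⁻²·A⁻¹
  (e) [s] · [kg·s⁻³] = kg·s⁻²
  (f) [kg·s⁻²] / [A] = kg·s⁻²·A⁻¹
All reduce to kg·s⁻²·A⁻¹ except (e), which is kg·s⁻².

(e)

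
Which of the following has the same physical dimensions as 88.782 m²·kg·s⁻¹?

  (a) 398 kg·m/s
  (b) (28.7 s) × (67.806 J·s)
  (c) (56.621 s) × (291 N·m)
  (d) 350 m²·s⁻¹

Reference: kg·m²·s⁻¹.
Each option:
  (a) kg·m·s⁻¹
  (b) [s] · [kg·m²·s⁻¹] = kg·m²
  (c) [s] · [kg·m²·s⁻²] = kg·m²·s⁻¹  ← same
  (d) m²·s⁻¹
Only (c) matches kg·m²·s⁻¹.

(c)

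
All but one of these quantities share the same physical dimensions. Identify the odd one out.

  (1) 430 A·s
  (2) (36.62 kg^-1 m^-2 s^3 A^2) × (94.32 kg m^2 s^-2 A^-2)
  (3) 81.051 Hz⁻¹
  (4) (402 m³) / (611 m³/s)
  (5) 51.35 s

Work out the base dimensions of each:
  (1) A·s = s·A
  (2) [kg⁻¹·m⁻²·s³·A²] · [kg·m²·s⁻²·A⁻²] = s
  (3) Hz⁻¹ = (s⁻¹)⁻¹ = s
  (4) [m³] / [m³·s⁻¹] = s
  (5) s
All reduce to s except (1), which is s·A.

(1)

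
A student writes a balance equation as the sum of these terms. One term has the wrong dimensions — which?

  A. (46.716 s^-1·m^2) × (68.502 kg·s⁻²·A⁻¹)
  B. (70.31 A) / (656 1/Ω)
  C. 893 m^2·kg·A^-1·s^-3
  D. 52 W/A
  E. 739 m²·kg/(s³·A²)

Reduce each to base SI dimensions:
  A. [m²·s⁻¹] · [kg·s⁻²·A⁻¹] = kg·m²·s⁻³·A⁻¹
  B. [A] / [kg⁻¹·m⁻²·s³·A²] = kg·m²·s⁻³·A⁻¹
  C. kg·m²·s⁻³·A⁻¹
  D. W·A⁻¹ = J·s⁻¹·A⁻¹ = kg·m²·s⁻³·A⁻¹
  E. kg·m²·s⁻³·A⁻²
All reduce to kg·m²·s⁻³·A⁻¹ except E., which is kg·m²·s⁻³·A⁻².

E.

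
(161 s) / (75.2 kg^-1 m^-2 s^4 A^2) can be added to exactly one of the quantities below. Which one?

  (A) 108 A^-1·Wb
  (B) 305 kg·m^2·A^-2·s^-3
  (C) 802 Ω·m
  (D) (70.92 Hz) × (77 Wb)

(B)

Reference: [s] / [kg⁻¹·m⁻²·s⁴·A²] = kg·m²·s⁻³·A⁻².
Each option:
  (A) Wb·A⁻¹ = V·s·A⁻¹ = kg·m²·s⁻²·A⁻²
  (B) kg·m²·s⁻³·A⁻²  ← same
  (C) Ω·m = V·A⁻¹·m = kg·m³·s⁻³·A⁻²
  (D) [s⁻¹] · [kg·m²·s⁻²·A⁻¹] = kg·m²·s⁻³·A⁻¹
Only (B) matches kg·m²·s⁻³·A⁻².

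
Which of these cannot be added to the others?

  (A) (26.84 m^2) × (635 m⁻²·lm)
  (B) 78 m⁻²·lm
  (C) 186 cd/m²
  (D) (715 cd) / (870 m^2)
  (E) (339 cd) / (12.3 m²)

Expand each in SI base units:
  (A) [m²] · [m⁻²·cd] = cd
  (B) lm·m⁻² = cd·m⁻² = m⁻²·cd
  (C) cd·m⁻² = m⁻²·cd
  (D) [cd] / [m²] = m⁻²·cd
  (E) [cd] / [m²] = m⁻²·cd
All reduce to m⁻²·cd except (A), which is cd.

(A)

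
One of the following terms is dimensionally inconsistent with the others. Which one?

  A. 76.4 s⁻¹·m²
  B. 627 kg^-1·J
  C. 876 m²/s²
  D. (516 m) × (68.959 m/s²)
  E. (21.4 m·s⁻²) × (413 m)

Reduce each to base SI dimensions:
  A. m²·s⁻¹
  B. J·kg⁻¹ = N·m·kg⁻¹ = m²·s⁻²
  C. m²·s⁻²
  D. [m] · [m·s⁻²] = m²·s⁻²
  E. [m·s⁻²] · [m] = m²·s⁻²
All reduce to m²·s⁻² except A., which is m²·s⁻¹.

A.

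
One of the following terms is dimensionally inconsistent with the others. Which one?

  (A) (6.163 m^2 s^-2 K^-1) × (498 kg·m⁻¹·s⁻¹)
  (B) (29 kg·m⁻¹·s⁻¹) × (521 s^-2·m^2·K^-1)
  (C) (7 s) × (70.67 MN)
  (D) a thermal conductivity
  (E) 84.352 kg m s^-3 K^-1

(C)

Expand each in SI base units:
  (A) [m²·s⁻²·K⁻¹] · [kg·m⁻¹·s⁻¹] = kg·m·s⁻³·K⁻¹
  (B) [kg·m⁻¹·s⁻¹] · [m²·s⁻²·K⁻¹] = kg·m·s⁻³·K⁻¹
  (C) [s] · [kg·m·s⁻²] = kg·m·s⁻¹
  (D) [thermal conductivity] = kg·m·s⁻³·K⁻¹
  (E) kg·m·s⁻³·K⁻¹
All reduce to kg·m·s⁻³·K⁻¹ except (C), which is kg·m·s⁻¹.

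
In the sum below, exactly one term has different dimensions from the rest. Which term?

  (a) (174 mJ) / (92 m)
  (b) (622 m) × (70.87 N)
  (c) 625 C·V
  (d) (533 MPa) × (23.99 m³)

(a)

Dimensions:
  (a) [kg·m²·s⁻²] / [m] = kg·m·s⁻²
  (b) [m] · [kg·m·s⁻²] = kg·m²·s⁻²
  (c) C·V = s·A·J·C⁻¹ = kg·m²·s⁻²
  (d) [kg·m⁻¹·s⁻²] · [m³] = kg·m²·s⁻²
All reduce to kg·m²·s⁻² except (a), which is kg·m·s⁻².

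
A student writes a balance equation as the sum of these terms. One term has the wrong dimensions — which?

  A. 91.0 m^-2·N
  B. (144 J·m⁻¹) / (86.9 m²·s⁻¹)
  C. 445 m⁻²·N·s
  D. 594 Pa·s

A.

Reduce each to base SI dimensions:
  A. N·m⁻² = kg·m·s⁻²·m⁻² = kg·m⁻¹·s⁻²
  B. [kg·m·s⁻²] / [m²·s⁻¹] = kg·m⁻¹·s⁻¹
  C. N·s·m⁻² = kg·m·s⁻²·s·m⁻² = kg·m⁻¹·s⁻¹
  D. Pa·s = N·m⁻²·s = kg·m⁻¹·s⁻¹
All reduce to kg·m⁻¹·s⁻¹ except A., which is kg·m⁻¹·s⁻².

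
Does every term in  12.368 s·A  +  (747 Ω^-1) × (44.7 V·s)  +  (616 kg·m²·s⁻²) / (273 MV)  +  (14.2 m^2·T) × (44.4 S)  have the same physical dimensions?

Yes

Dimensions:
  12.368 s·A:  A·s = s·A
  (747 Ω^-1) × (44.7 V·s):  [kg⁻¹·m⁻²·s³·A²] · [kg·m²·s⁻²·A⁻¹] = s·A
  (616 kg·m²·s⁻²) / (273 MV):  [kg·m²·s⁻²] / [kg·m²·s⁻³·A⁻¹] = s·A
  (14.2 m^2·T) × (44.4 S):  [kg·m²·s⁻²·A⁻¹] · [kg⁻¹·m⁻²·s³·A²] = s·A
Every term reduces to s·A.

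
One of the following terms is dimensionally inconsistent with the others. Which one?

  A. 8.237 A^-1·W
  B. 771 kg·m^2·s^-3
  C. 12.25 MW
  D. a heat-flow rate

A.

Reduce each to base SI dimensions:
  A. W·A⁻¹ = J·s⁻¹·A⁻¹ = kg·m²·s⁻³·A⁻¹
  B. kg·m²·s⁻³
  C. W = J·s⁻¹ = kg·m²·s⁻³
  D. [heat-flow rate] = kg·m²·s⁻³
All reduce to kg·m²·s⁻³ except A., which is kg·m²·s⁻³·A⁻¹.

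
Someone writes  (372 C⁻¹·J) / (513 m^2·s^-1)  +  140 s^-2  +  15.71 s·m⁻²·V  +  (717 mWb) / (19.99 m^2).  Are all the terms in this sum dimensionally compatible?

No

In SI base units:
  (372 C⁻¹·J) / (513 m^2·s^-1):  [kg·m²·s⁻³·A⁻¹] / [m²·s⁻¹] = kg·s⁻²·A⁻¹
  140 s^-2:  s⁻²
  15.71 s·m⁻²·V:  V·s·m⁻² = J·C⁻¹·s·m⁻² = kg·s⁻²·A⁻¹
  (717 mWb) / (19.99 m^2):  [kg·m²·s⁻²·A⁻¹] / [m²] = kg·s⁻²·A⁻¹
The terms do not share a single dimension (kg·s⁻²·A⁻¹ vs s⁻²).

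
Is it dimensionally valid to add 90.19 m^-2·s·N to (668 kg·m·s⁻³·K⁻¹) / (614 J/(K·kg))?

Yes

Reduce each to base SI dimensions:
  90.19 m^-2·s·N:  N·s·m⁻² = kg·m·s⁻²·s·m⁻² = kg·m⁻¹·s⁻¹
  (668 kg·m·s⁻³·K⁻¹) / (614 J/(K·kg)):  [kg·m·s⁻³·K⁻¹] / [m²·s⁻²·K⁻¹] = kg·m⁻¹·s⁻¹
Both are kg·m⁻¹·s⁻¹, so they have the same dimensions and can be added.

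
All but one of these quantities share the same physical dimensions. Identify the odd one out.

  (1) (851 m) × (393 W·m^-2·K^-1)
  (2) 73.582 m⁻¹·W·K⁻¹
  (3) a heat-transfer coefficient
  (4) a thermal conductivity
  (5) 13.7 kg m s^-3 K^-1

Work out the base dimensions of each:
  (1) [m] · [kg·s⁻³·K⁻¹] = kg·m·s⁻³·K⁻¹
  (2) W·m⁻¹·K⁻¹ = J·s⁻¹·m⁻¹·K⁻¹ = kg·m·s⁻³·K⁻¹
  (3) [heat-transfer coefficient] = kg·s⁻³·K⁻¹
  (4) [thermal conductivity] = kg·m·s⁻³·K⁻¹
  (5) kg·m·s⁻³·K⁻¹
All reduce to kg·m·s⁻³·K⁻¹ except (3), which is kg·s⁻³·K⁻¹.

(3)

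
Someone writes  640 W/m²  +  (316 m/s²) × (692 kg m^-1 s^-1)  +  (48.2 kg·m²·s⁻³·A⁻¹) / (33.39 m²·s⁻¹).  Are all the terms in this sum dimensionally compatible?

Work out the base dimensions of each:
  640 W/m²:  W·m⁻² = J·s⁻¹·m⁻² = kg·s⁻³
  (316 m/s²) × (692 kg m^-1 s^-1):  [m·s⁻²] · [kg·m⁻¹·s⁻¹] = kg·s⁻³
  (48.2 kg·m²·s⁻³·A⁻¹) / (33.39 m²·s⁻¹):  [kg·m²·s⁻³·A⁻¹] / [m²·s⁻¹] = kg·s⁻²·A⁻¹
The terms do not share a single dimension (kg·s⁻²·A⁻¹ vs kg·s⁻³).

No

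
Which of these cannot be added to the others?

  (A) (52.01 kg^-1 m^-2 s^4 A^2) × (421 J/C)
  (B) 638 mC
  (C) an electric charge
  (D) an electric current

(D)

In SI base units:
  (A) [kg⁻¹·m⁻²·s⁴·A²] · [kg·m²·s⁻³·A⁻¹] = s·A
  (B) C = s·A
  (C) [electric charge] = s·A
  (D) [electric current] = A
All reduce to s·A except (D), which is A.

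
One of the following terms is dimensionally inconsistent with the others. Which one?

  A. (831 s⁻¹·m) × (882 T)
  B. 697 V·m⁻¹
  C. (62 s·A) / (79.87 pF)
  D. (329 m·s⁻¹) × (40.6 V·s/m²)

C.

Reduce each to base SI dimensions:
  A. [m·s⁻¹] · [kg·s⁻²·A⁻¹] = kg·m·s⁻³·A⁻¹
  B. V·m⁻¹ = J·C⁻¹·m⁻¹ = kg·m·s⁻³·A⁻¹
  C. [s·A] / [kg⁻¹·m⁻²·s⁴·A²] = kg·m²·s⁻³·A⁻¹
  D. [m·s⁻¹] · [kg·s⁻²·A⁻¹] = kg·m·s⁻³·A⁻¹
All reduce to kg·m·s⁻³·A⁻¹ except C., which is kg·m²·s⁻³·A⁻¹.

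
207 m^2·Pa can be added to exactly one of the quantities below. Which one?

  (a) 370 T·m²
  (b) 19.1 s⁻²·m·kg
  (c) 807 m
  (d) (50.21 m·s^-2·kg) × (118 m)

Reference: Pa·m² = N·m⁻²·m² = kg·m·s⁻².
Each option:
  (a) T·m² = Wb·m⁻²·m² = kg·m²·s⁻²·A⁻¹
  (b) kg·m·s⁻²  ← same
  (c) m
  (d) [kg·m·s⁻²] · [m] = kg·m²·s⁻²
Only (b) matches kg·m·s⁻².

(b)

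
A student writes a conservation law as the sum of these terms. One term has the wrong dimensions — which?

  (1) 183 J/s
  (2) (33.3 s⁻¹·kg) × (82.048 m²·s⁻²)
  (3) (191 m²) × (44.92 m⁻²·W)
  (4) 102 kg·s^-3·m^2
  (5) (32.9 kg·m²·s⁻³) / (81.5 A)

Dimensions:
  (1) J·s⁻¹ = N·m·s⁻¹ = kg·m²·s⁻³
  (2) [kg·s⁻¹] · [m²·s⁻²] = kg·m²·s⁻³
  (3) [m²] · [kg·s⁻³] = kg·m²·s⁻³
  (4) kg·m²·s⁻³
  (5) [kg·m²·s⁻³] / [A] = kg·m²·s⁻³·A⁻¹
All reduce to kg·m²·s⁻³ except (5), which is kg·m²·s⁻³·A⁻¹.

(5)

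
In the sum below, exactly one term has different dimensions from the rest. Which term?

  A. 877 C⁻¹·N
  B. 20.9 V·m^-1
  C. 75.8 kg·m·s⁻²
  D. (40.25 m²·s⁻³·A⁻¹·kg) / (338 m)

C.

In SI base units:
  A. N·C⁻¹ = kg·m·s⁻²·(s·A)⁻¹ = kg·m·s⁻³·A⁻¹
  B. V·m⁻¹ = J·C⁻¹·m⁻¹ = kg·m·s⁻³·A⁻¹
  C. kg·m·s⁻²
  D. [kg·m²·s⁻³·A⁻¹] / [m] = kg·m·s⁻³·A⁻¹
All reduce to kg·m·s⁻³·A⁻¹ except C., which is kg·m·s⁻².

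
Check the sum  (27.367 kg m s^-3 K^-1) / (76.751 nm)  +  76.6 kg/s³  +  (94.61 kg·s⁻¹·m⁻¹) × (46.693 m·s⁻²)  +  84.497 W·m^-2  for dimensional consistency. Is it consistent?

In SI base units:
  (27.367 kg m s^-3 K^-1) / (76.751 nm):  [kg·m·s⁻³·K⁻¹] / [m] = kg·s⁻³·K⁻¹
  76.6 kg/s³:  kg·s⁻³
  (94.61 kg·s⁻¹·m⁻¹) × (46.693 m·s⁻²):  [kg·m⁻¹·s⁻¹] · [m·s⁻²] = kg·s⁻³
  84.497 W·m^-2:  W·m⁻² = J·s⁻¹·m⁻² = kg·s⁻³
The terms do not share a single dimension (kg·s⁻³ vs kg·s⁻³·K⁻¹).

No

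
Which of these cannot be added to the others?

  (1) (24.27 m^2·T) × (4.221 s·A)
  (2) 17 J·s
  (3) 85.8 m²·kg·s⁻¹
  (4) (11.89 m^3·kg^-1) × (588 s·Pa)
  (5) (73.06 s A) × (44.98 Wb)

Expand each in SI base units:
  (1) [kg·m²·s⁻²·A⁻¹] · [s·A] = kg·m²·s⁻¹
  (2) J·s = N·m·s = kg·m²·s⁻¹
  (3) kg·m²·s⁻¹
  (4) [kg⁻¹·m³] · [kg·m⁻¹·s⁻¹] = m²·s⁻¹
  (5) [s·A] · [kg·m²·s⁻²·A⁻¹] = kg·m²·s⁻¹
All reduce to kg·m²·s⁻¹ except (4), which is m²·s⁻¹.

(4)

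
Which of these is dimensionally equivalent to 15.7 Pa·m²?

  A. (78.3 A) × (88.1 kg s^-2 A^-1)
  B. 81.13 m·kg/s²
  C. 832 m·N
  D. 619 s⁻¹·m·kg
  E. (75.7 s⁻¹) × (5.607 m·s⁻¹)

Reference: Pa·m² = N·m⁻²·m² = kg·m·s⁻².
Each option:
  A. [A] · [kg·s⁻²·A⁻¹] = kg·s⁻²
  B. kg·m·s⁻²  ← same
  C. N·m = kg·m·s⁻²·m = kg·m²·s⁻²
  D. kg·m·s⁻¹
  E. [s⁻¹] · [m·s⁻¹] = m·s⁻²
Only B. matches kg·m·s⁻².

B.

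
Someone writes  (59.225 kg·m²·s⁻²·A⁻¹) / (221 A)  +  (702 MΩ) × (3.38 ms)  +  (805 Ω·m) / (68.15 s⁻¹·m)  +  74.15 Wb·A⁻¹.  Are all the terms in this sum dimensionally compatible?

Expand each in SI base units:
  (59.225 kg·m²·s⁻²·A⁻¹) / (221 A):  [kg·m²·s⁻²·A⁻¹] / [A] = kg·m²·s⁻²·A⁻²
  (702 MΩ) × (3.38 ms):  [kg·m²·s⁻³·A⁻²] · [s] = kg·m²·s⁻²·A⁻²
  (805 Ω·m) / (68.15 s⁻¹·m):  [kg·m³·s⁻³·A⁻²] / [m·s⁻¹] = kg·m²·s⁻²·A⁻²
  74.15 Wb·A⁻¹:  Wb·A⁻¹ = V·s·A⁻¹ = kg·m²·s⁻²·A⁻²
Every term reduces to kg·m²·s⁻²·A⁻².

Yes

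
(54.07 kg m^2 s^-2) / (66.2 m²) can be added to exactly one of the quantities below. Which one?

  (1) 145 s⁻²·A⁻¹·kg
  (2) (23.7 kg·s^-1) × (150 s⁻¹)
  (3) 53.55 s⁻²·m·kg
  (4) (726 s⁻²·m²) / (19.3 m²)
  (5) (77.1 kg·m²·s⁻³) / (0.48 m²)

Reference: [kg·m²·s⁻²] / [m²] = kg·s⁻².
Each option:
  (1) kg·s⁻²·A⁻¹
  (2) [kg·s⁻¹] · [s⁻¹] = kg·s⁻²  ← same
  (3) kg·m·s⁻²
  (4) [m²·s⁻²] / [m²] = s⁻²
  (5) [kg·m²·s⁻³] / [m²] = kg·s⁻³
Only (2) matches kg·s⁻².

(2)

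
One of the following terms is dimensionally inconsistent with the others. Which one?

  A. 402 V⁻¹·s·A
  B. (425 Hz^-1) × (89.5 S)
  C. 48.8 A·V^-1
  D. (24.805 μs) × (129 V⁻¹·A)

C.

Expand each in SI base units:
  A. A·s·V⁻¹ = A·s·(J·C⁻¹)⁻¹ = kg⁻¹·m⁻²·s⁴·A²
  B. [s] · [kg⁻¹·m⁻²·s³·A²] = kg⁻¹·m⁻²·s⁴·A²
  C. A·V⁻¹ = A·(J·C⁻¹)⁻¹ = kg⁻¹·m⁻²·s³·A²
  D. [s] · [kg⁻¹·m⁻²·s³·A²] = kg⁻¹·m⁻²·s⁴·A²
All reduce to kg⁻¹·m⁻²·s⁴·A² except C., which is kg⁻¹·m⁻²·s³·A².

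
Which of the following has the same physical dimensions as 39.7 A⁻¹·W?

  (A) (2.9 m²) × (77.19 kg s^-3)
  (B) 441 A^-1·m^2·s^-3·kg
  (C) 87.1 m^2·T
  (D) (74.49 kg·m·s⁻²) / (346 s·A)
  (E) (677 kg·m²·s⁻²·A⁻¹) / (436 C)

Reference: W·A⁻¹ = J·s⁻¹·A⁻¹ = kg·m²·s⁻³·A⁻¹.
Each option:
  (A) [m²] · [kg·s⁻³] = kg·m²·s⁻³
  (B) kg·m²·s⁻³·A⁻¹  ← same
  (C) T·m² = Wb·m⁻²·m² = kg·m²·s⁻²·A⁻¹
  (D) [kg·m·s⁻²] / [s·A] = kg·m·s⁻³·A⁻¹
  (E) [kg·m²·s⁻²·A⁻¹] / [s·A] = kg·m²·s⁻³·A⁻²
Only (B) matches kg·m²·s⁻³·A⁻¹.

(B)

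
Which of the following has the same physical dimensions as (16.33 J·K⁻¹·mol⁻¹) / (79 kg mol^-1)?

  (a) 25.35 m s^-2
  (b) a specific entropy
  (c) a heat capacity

Reference: [kg·m²·s⁻²·K⁻¹·mol⁻¹] / [kg·mol⁻¹] = m²·s⁻²·K⁻¹.
Each option:
  (a) m·s⁻²
  (b) [specific entropy] = m²·s⁻²·K⁻¹  ← same
  (c) [heat capacity] = kg·m²·s⁻²·K⁻¹
Only (b) matches m²·s⁻²·K⁻¹.

(b)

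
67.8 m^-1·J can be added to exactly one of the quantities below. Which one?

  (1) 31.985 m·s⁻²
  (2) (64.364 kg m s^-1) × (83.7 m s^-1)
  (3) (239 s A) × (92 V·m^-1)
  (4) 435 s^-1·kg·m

Reference: J·m⁻¹ = N·m·m⁻¹ = kg·m·s⁻².
Each option:
  (1) m·s⁻²
  (2) [kg·m·s⁻¹] · [m·s⁻¹] = kg·m²·s⁻²
  (3) [s·A] · [kg·m·s⁻³·A⁻¹] = kg·m·s⁻²  ← same
  (4) kg·m·s⁻¹
Only (3) matches kg·m·s⁻².

(3)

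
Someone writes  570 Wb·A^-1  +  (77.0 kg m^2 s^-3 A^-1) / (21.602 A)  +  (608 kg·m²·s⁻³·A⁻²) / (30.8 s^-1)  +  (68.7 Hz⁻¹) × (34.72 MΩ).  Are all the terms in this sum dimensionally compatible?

No

Expand each in SI base units:
  570 Wb·A^-1:  Wb·A⁻¹ = V·s·A⁻¹ = kg·m²·s⁻²·A⁻²
  (77.0 kg m^2 s^-3 A^-1) / (21.602 A):  [kg·m²·s⁻³·A⁻¹] / [A] = kg·m²·s⁻³·A⁻²
  (608 kg·m²·s⁻³·A⁻²) / (30.8 s^-1):  [kg·m²·s⁻³·A⁻²] / [s⁻¹] = kg·m²·s⁻²·A⁻²
  (68.7 Hz⁻¹) × (34.72 MΩ):  [s] · [kg·m²·s⁻³·A⁻²] = kg·m²·s⁻²·A⁻²
The terms do not share a single dimension (kg·m²·s⁻²·A⁻² vs kg·m²·s⁻³·A⁻²).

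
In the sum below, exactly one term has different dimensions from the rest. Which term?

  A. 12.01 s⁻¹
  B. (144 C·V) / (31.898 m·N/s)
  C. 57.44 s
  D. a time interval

Reduce each to base SI dimensions:
  A. s⁻¹
  B. [kg·m²·s⁻²] / [kg·m²·s⁻³] = s
  C. s
  D. [time interval] = s
All reduce to s except A., which is s⁻¹.

A.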